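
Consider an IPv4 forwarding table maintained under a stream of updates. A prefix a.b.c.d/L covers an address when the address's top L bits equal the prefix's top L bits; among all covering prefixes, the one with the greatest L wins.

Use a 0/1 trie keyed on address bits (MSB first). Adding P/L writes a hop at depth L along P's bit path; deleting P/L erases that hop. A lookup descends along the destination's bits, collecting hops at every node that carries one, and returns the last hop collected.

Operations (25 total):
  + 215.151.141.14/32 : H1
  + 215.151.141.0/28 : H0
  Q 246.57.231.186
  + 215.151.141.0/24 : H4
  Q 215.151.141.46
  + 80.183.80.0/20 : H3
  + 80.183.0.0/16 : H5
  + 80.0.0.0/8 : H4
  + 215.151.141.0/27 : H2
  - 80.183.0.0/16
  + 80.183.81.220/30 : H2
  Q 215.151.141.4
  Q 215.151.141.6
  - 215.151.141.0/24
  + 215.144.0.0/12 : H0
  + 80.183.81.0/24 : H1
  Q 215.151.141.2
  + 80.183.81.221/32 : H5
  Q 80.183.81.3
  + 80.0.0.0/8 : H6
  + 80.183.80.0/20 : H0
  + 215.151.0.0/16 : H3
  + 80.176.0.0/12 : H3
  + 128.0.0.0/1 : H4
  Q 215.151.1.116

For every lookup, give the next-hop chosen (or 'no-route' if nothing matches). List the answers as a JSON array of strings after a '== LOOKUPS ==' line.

Apply in order:
  add 215.151.141.14/32 -> H1 at depth 32
  add 215.151.141.0/28 -> H0 at depth 28
  Q 246.57.231.186: descend 11 ; hops seen [∅] ; pick no-route
  add 215.151.141.0/24 -> H4 at depth 24
  Q 215.151.141.46: descend 11010111100101111000110100 ; hops seen [H4] ; pick H4
  add 80.183.80.0/20 -> H3 at depth 20
  add 80.183.0.0/16 -> H5 at depth 16
  add 80.0.0.0/8 -> H4 at depth 8
  add 215.151.141.0/27 -> H2 at depth 27
  del 80.183.0.0/16 (clear depth 16)
  add 80.183.81.220/30 -> H2 at depth 30
  Q 215.151.141.4: descend 1101011110010111100011010000 ; hops seen [H4,H2,H0] ; pick H0
  Q 215.151.141.6: descend 1101011110010111100011010000 ; hops seen [H4,H2,H0] ; pick H0
  del 215.151.141.0/24 (clear depth 24)
  add 215.144.0.0/12 -> H0 at depth 12
  add 80.183.81.0/24 -> H1 at depth 24
  Q 215.151.141.2: descend 1101011110010111100011010000 ; hops seen [H0,H2,H0] ; pick H0
  add 80.183.81.221/32 -> H5 at depth 32
  Q 80.183.81.3: descend 010100001011011101010001 ; hops seen [H4,H3,H1] ; pick H1
  add 80.0.0.0/8 -> H6 at depth 8
  add 80.183.80.0/20 -> H0 at depth 20
  add 215.151.0.0/16 -> H3 at depth 16
  add 80.176.0.0/12 -> H3 at depth 12
  add 128.0.0.0/1 -> H4 at depth 1
  Q 215.151.1.116: descend 1101011110010111 ; hops seen [H4,H0,H3] ; pick H3

== LOOKUPS ==
["no-route","H4","H0","H0","H0","H1","H3"]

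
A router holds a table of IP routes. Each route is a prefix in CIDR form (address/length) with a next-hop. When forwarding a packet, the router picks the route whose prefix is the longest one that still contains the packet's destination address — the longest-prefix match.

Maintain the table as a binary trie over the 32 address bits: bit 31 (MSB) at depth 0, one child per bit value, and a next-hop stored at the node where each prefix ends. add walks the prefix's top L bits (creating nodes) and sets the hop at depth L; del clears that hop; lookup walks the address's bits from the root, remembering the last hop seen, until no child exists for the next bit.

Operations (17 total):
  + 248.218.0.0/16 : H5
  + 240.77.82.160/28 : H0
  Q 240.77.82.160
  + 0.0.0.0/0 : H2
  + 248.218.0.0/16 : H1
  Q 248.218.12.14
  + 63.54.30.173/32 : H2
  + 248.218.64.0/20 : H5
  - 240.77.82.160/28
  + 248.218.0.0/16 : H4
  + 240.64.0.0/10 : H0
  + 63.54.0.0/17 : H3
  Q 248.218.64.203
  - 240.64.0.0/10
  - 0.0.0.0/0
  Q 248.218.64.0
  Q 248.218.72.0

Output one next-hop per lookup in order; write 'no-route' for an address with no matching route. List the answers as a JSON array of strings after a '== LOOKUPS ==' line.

Apply in order:
  add 248.218.0.0/16 -> H5 at depth 16
  add 240.77.82.160/28 -> H0 at depth 28
  lookup 240.77.82.160: bits 1111000001001101010100101010 walk d0:-→d1:-→d2:-→d3:-→d4:-→d5:-→d6:-→d7:-→d8:-→d9:-→d10:-→d11:-→d12:-→d13:-→d14:-→d15:-→d16:-→d17:-→d18:-→d19:-→d20:-→d21:-→d22:-→d23:-→d24:-→d25:-→d26:-→d27:-→d28:H0 -> H0
  add 0.0.0.0/0 -> H2 at depth 0
  add 248.218.0.0/16 -> H1 at depth 16
  lookup 248.218.12.14: bits 1111100011011010 walk d0:H2→d1:-→d2:-→d3:-→d4:-→d5:-→d6:-→d7:-→d8:-→d9:-→d10:-→d11:-→d12:-→d13:-→d14:-→d15:-→d16:H1 -> H1
  add 63.54.30.173/32 -> H2 at depth 32
  add 248.218.64.0/20 -> H5 at depth 20
  del 240.77.82.160/28 (clear depth 28)
  add 248.218.0.0/16 -> H4 at depth 16
  add 240.64.0.0/10 -> H0 at depth 10
  add 63.54.0.0/17 -> H3 at depth 17
  lookup 248.218.64.203: bits 11111000110110100100 walk d0:H2→d1:-→d2:-→d3:-→d4:-→d5:-→d6:-→d7:-→d8:-→d9:-→d10:-→d11:-→d12:-→d13:-→d14:-→d15:-→d16:H4→d17:-→d18:-→d19:-→d20:H5 -> H5
  del 240.64.0.0/10 (clear depth 10)
  del 0.0.0.0/0 (clear depth 0)
  lookup 248.218.64.0: bits 11111000110110100100 walk d0:-→d1:-→d2:-→d3:-→d4:-→d5:-→d6:-→d7:-→d8:-→d9:-→d10:-→d11:-→d12:-→d13:-→d14:-→d15:-→d16:H4→d17:-→d18:-→d19:-→d20:H5 -> H5
  lookup 248.218.72.0: bits 11111000110110100100 walk d0:-→d1:-→d2:-→d3:-→d4:-→d5:-→d6:-→d7:-→d8:-→d9:-→d10:-→d11:-→d12:-→d13:-→d14:-→d15:-→d16:H4→d17:-→d18:-→d19:-→d20:H5 -> H5

== LOOKUPS ==
["H0","H1","H5","H5","H5"]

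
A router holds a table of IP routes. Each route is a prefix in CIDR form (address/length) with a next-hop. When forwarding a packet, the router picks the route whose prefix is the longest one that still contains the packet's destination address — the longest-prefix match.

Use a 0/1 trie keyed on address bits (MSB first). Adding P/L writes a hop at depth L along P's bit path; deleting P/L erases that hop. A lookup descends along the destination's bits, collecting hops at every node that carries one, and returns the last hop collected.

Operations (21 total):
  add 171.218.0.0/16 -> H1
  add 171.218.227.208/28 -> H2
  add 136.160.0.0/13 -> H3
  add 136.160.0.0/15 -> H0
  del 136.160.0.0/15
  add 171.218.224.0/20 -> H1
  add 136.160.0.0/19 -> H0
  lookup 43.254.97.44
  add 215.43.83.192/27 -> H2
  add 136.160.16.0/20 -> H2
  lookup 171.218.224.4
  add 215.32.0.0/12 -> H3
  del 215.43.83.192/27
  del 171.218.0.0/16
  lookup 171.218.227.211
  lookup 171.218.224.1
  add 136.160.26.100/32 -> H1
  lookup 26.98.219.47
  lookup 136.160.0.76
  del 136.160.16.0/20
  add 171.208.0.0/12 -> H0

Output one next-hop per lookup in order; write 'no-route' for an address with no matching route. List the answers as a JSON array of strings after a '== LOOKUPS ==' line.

Apply in order:
  add 171.218.0.0/16 -> H1 at depth 16
  add 171.218.227.208/28 -> H2 at depth 28
  add 136.160.0.0/13 -> H3 at depth 13
  add 136.160.0.0/15 -> H0 at depth 15
  del 136.160.0.0/15 (clear depth 15)
  add 171.218.224.0/20 -> H1 at depth 20
  add 136.160.0.0/19 -> H0 at depth 19
  Q 43.254.97.44: descend ε ; hops seen [∅] ; pick no-route
  add 215.43.83.192/27 -> H2 at depth 27
  add 136.160.16.0/20 -> H2 at depth 20
  Q 171.218.224.4: descend 1010101111011010111000 ; hops seen [H1,H1] ; pick H1
  add 215.32.0.0/12 -> H3 at depth 12
  del 215.43.83.192/27 (clear depth 27)
  del 171.218.0.0/16 (clear depth 16)
  Q 171.218.227.211: descend 1010101111011010111000111101 ; hops seen [H1,H2] ; pick H2
  Q 171.218.224.1: descend 1010101111011010111000 ; hops seen [H1] ; pick H1
  add 136.160.26.100/32 -> H1 at depth 32
  Q 26.98.219.47: descend ε ; hops seen [∅] ; pick no-route
  Q 136.160.0.76: descend 1000100010100000000 ; hops seen [H3,H0] ; pick H0
  del 136.160.16.0/20 (clear depth 20)
  add 171.208.0.0/12 -> H0 at depth 12

== LOOKUPS ==
["no-route","H1","H2","H1","no-route","H0"]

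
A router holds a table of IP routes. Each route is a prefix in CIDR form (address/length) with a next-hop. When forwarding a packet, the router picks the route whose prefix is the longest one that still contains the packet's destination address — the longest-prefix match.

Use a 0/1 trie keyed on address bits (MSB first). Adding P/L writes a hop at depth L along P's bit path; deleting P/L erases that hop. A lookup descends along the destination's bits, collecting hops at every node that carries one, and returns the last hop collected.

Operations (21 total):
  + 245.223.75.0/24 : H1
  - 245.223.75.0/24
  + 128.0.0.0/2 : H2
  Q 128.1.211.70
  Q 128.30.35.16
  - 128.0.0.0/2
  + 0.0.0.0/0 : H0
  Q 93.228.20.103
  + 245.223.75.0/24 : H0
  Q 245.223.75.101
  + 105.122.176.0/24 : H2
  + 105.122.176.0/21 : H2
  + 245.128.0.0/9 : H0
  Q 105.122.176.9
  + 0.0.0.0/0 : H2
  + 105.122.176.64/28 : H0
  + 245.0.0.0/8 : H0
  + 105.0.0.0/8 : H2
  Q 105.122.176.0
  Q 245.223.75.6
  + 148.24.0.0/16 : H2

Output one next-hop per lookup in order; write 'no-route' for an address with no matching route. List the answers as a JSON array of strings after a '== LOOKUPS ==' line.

Apply in order:
  add 245.223.75.0/24 -> H1 at depth 24
  del 245.223.75.0/24 (clear depth 24)
  add 128.0.0.0/2 -> H2 at depth 2
  Q 128.1.211.70: descend 10 ; hops seen [H2] ; pick H2
  Q 128.30.35.16: descend 10 ; hops seen [H2] ; pick H2
  del 128.0.0.0/2 (clear depth 2)
  add 0.0.0.0/0 -> H0 at depth 0
  Q 93.228.20.103: descend ε ; hops seen [H0] ; pick H0
  add 245.223.75.0/24 -> H0 at depth 24
  Q 245.223.75.101: descend 111101011101111101001011 ; hops seen [H0,H0] ; pick H0
  add 105.122.176.0/24 -> H2 at depth 24
  add 105.122.176.0/21 -> H2 at depth 21
  add 245.128.0.0/9 -> H0 at depth 9
  Q 105.122.176.9: descend 011010010111101010110000 ; hops seen [H0,H2,H2] ; pick H2
  add 0.0.0.0/0 -> H2 at depth 0
  add 105.122.176.64/28 -> H0 at depth 28
  add 245.0.0.0/8 -> H0 at depth 8
  add 105.0.0.0/8 -> H2 at depth 8
  Q 105.122.176.0: descend 0110100101111010101100000 ; hops seen [H2,H2,H2,H2] ; pick H2
  Q 245.223.75.6: descend 111101011101111101001011 ; hops seen [H2,H0,H0,H0] ; pick H0
  add 148.24.0.0/16 -> H2 at depth 16

== LOOKUPS ==
["H2","H2","H0","H0","H2","H2","H0"]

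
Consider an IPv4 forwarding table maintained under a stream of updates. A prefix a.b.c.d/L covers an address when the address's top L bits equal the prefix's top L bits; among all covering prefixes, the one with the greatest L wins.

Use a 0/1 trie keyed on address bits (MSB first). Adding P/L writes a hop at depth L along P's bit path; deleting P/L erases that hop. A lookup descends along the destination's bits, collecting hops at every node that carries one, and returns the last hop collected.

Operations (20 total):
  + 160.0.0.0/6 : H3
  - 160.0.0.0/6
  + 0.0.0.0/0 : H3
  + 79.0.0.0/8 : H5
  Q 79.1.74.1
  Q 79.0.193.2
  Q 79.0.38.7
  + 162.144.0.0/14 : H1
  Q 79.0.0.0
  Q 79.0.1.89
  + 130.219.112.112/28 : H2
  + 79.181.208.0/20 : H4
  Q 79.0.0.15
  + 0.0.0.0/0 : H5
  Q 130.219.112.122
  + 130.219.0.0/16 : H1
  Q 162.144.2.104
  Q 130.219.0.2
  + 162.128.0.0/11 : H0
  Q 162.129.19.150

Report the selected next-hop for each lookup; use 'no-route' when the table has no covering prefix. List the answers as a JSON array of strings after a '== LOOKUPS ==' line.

Trace:
  + 160.0.0.0/6 (H3) depth=6
  del 160.0.0.0/6 (clear depth 6)
  + 0.0.0.0/0 (H3) depth=0
  + 79.0.0.0/8 (H5) depth=8
  lookup 79.1.74.1: bits 01001111 walk d0:H3→d1:-→d2:-→d3:-→d4:-→d5:-→d6:-→d7:-→d8:H5 -> H5
  lookup 79.0.193.2: bits 01001111 walk d0:H3→d1:-→d2:-→d3:-→d4:-→d5:-→d6:-→d7:-→d8:H5 -> H5
  lookup 79.0.38.7: bits 01001111 walk d0:H3→d1:-→d2:-→d3:-→d4:-→d5:-→d6:-→d7:-→d8:H5 -> H5
  + 162.144.0.0/14 (H1) depth=14
  lookup 79.0.0.0: bits 01001111 walk d0:H3→d1:-→d2:-→d3:-→d4:-→d5:-→d6:-→d7:-→d8:H5 -> H5
  lookup 79.0.1.89: bits 01001111 walk d0:H3→d1:-→d2:-→d3:-→d4:-→d5:-→d6:-→d7:-→d8:H5 -> H5
  + 130.219.112.112/28 (H2) depth=28
  + 79.181.208.0/20 (H4) depth=20
  lookup 79.0.0.15: bits 01001111 walk d0:H3→d1:-→d2:-→d3:-→d4:-→d5:-→d6:-→d7:-→d8:H5 -> H5
  + 0.0.0.0/0 (H5) depth=0
  lookup 130.219.112.122: bits 1000001011011011011100000111 walk d0:H5→d1:-→d2:-→d3:-→d4:-→d5:-→d6:-→d7:-→d8:-→d9:-→d10:-→d11:-→d12:-→d13:-→d14:-→d15:-→d16:-→d17:-→d18:-→d19:-→d20:-→d21:-→d22:-→d23:-→d24:-→d25:-→d26:-→d27:-→d28:H2 -> H2
  + 130.219.0.0/16 (H1) depth=16
  lookup 162.144.2.104: bits 10100010100100 walk d0:H5→d1:-→d2:-→d3:-→d4:-→d5:-→d6:-→d7:-→d8:-→d9:-→d10:-→d11:-→d12:-→d13:-→d14:H1 -> H1
  lookup 130.219.0.2: bits 10000010110110110 walk d0:H5→d1:-→d2:-→d3:-→d4:-→d5:-→d6:-→d7:-→d8:-→d9:-→d10:-→d11:-→d12:-→d13:-→d14:-→d15:-→d16:H1→d17:- -> H1
  + 162.128.0.0/11 (H0) depth=11
  lookup 162.129.19.150: bits 10100010100 walk d0:H5→d1:-→d2:-→d3:-→d4:-→d5:-→d6:-→d7:-→d8:-→d9:-→d10:-→d11:H0 -> H0

== LOOKUPS ==
["H5","H5","H5","H5","H5","H5","H2","H1","H1","H0"]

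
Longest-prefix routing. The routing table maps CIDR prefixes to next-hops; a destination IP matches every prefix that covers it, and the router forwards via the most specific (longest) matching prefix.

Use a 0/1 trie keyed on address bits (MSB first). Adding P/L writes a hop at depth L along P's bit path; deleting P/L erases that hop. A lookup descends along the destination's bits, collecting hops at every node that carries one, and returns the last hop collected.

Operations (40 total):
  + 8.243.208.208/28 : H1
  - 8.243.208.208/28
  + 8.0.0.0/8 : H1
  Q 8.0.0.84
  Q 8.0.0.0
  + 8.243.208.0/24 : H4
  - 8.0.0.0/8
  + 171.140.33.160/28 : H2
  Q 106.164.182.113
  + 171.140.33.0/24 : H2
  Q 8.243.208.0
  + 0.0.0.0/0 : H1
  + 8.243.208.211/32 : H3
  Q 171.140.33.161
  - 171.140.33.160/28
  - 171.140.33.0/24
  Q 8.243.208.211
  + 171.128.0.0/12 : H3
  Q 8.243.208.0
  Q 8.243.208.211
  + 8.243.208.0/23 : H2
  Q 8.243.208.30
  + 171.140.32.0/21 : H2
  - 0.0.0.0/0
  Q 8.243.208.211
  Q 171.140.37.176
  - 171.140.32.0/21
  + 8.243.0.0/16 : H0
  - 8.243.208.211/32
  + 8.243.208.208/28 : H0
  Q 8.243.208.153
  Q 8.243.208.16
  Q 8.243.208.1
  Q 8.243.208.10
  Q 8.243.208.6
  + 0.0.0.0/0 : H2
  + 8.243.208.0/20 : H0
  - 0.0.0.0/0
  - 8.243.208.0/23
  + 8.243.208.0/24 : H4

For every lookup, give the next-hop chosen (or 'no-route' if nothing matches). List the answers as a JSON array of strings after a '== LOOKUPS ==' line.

Apply in order:
  add 8.243.208.208/28 -> H1 at depth 28
  del 8.243.208.208/28 (clear depth 28)
  add 8.0.0.0/8 -> H1 at depth 8
  ? 8.0.0.84  path d0:-→d1:-→d2:-→d3:-→d4:-→d5:-→d6:-→d7:-→d8:H1  best=H1
  ? 8.0.0.0  path d0:-→d1:-→d2:-→d3:-→d4:-→d5:-→d6:-→d7:-→d8:H1  best=H1
  add 8.243.208.0/24 -> H4 at depth 24
  del 8.0.0.0/8 (clear depth 8)
  add 171.140.33.160/28 -> H2 at depth 28
  ? 106.164.182.113  path d0:-→d1:-  best=no-route
  add 171.140.33.0/24 -> H2 at depth 24
  ? 8.243.208.0  path d0:-→d1:-→d2:-→d3:-→d4:-→d5:-→d6:-→d7:-→d8:-→d9:-→d10:-→d11:-→d12:-→d13:-→d14:-→d15:-→d16:-→d17:-→d18:-→d19:-→d20:-→d21:-→d22:-→d23:-→d24:H4  best=H4
  add 0.0.0.0/0 -> H1 at depth 0
  add 8.243.208.211/32 -> H3 at depth 32
  ? 171.140.33.161  path d0:H1→d1:-→d2:-→d3:-→d4:-→d5:-→d6:-→d7:-→d8:-→d9:-→d10:-→d11:-→d12:-→d13:-→d14:-→d15:-→d16:-→d17:-→d18:-→d19:-→d20:-→d21:-→d22:-→d23:-→d24:H2→d25:-→d26:-→d27:-→d28:H2  best=H2
  del 171.140.33.160/28 (clear depth 28)
  del 171.140.33.0/24 (clear depth 24)
  ? 8.243.208.211  path d0:H1→d1:-→d2:-→d3:-→d4:-→d5:-→d6:-→d7:-→d8:-→d9:-→d10:-→d11:-→d12:-→d13:-→d14:-→d15:-→d16:-→d17:-→d18:-→d19:-→d20:-→d21:-→d22:-→d23:-→d24:H4→d25:-→d26:-→d27:-→d28:-→d29:-→d30:-→d31:-→d32:H3  best=H3
  add 171.128.0.0/12 -> H3 at depth 12
  ? 8.243.208.0  path d0:H1→d1:-→d2:-→d3:-→d4:-→d5:-→d6:-→d7:-→d8:-→d9:-→d10:-→d11:-→d12:-→d13:-→d14:-→d15:-→d16:-→d17:-→d18:-→d19:-→d20:-→d21:-→d22:-→d23:-→d24:H4  best=H4
  ? 8.243.208.211  path d0:H1→d1:-→d2:-→d3:-→d4:-→d5:-→d6:-→d7:-→d8:-→d9:-→d10:-→d11:-→d12:-→d13:-→d14:-→d15:-→d16:-→d17:-→d18:-→d19:-→d20:-→d21:-→d22:-→d23:-→d24:H4→d25:-→d26:-→d27:-→d28:-→d29:-→d30:-→d31:-→d32:H3  best=H3
  add 8.243.208.0/23 -> H2 at depth 23
  ? 8.243.208.30  path d0:H1→d1:-→d2:-→d3:-→d4:-→d5:-→d6:-→d7:-→d8:-→d9:-→d10:-→d11:-→d12:-→d13:-→d14:-→d15:-→d16:-→d17:-→d18:-→d19:-→d20:-→d21:-→d22:-→d23:H2→d24:H4  best=H4
  add 171.140.32.0/21 -> H2 at depth 21
  del 0.0.0.0/0 (clear depth 0)
  ? 8.243.208.211  path d0:-→d1:-→d2:-→d3:-→d4:-→d5:-→d6:-→d7:-→d8:-→d9:-→d10:-→d11:-→d12:-→d13:-→d14:-→d15:-→d16:-→d17:-→d18:-→d19:-→d20:-→d21:-→d22:-→d23:H2→d24:H4→d25:-→d26:-→d27:-→d28:-→d29:-→d30:-→d31:-→d32:H3  best=H3
  ? 171.140.37.176  path d0:-→d1:-→d2:-→d3:-→d4:-→d5:-→d6:-→d7:-→d8:-→d9:-→d10:-→d11:-→d12:H3→d13:-→d14:-→d15:-→d16:-→d17:-→d18:-→d19:-→d20:-→d21:H2  best=H2
  del 171.140.32.0/21 (clear depth 21)
  add 8.243.0.0/16 -> H0 at depth 16
  del 8.243.208.211/32 (clear depth 32)
  add 8.243.208.208/28 -> H0 at depth 28
  ? 8.243.208.153  path d0:-→d1:-→d2:-→d3:-→d4:-→d5:-→d6:-→d7:-→d8:-→d9:-→d10:-→d11:-→d12:-→d13:-→d14:-→d15:-→d16:H0→d17:-→d18:-→d19:-→d20:-→d21:-→d22:-→d23:H2→d24:H4→d25:-  best=H4
  ? 8.243.208.16  path d0:-→d1:-→d2:-→d3:-→d4:-→d5:-→d6:-→d7:-→d8:-→d9:-→d10:-→d11:-→d12:-→d13:-→d14:-→d15:-→d16:H0→d17:-→d18:-→d19:-→d20:-→d21:-→d22:-→d23:H2→d24:H4  best=H4
  ? 8.243.208.1  path d0:-→d1:-→d2:-→d3:-→d4:-→d5:-→d6:-→d7:-→d8:-→d9:-→d10:-→d11:-→d12:-→d13:-→d14:-→d15:-→d16:H0→d17:-→d18:-→d19:-→d20:-→d21:-→d22:-→d23:H2→d24:H4  best=H4
  ? 8.243.208.10  path d0:-→d1:-→d2:-→d3:-→d4:-→d5:-→d6:-→d7:-→d8:-→d9:-→d10:-→d11:-→d12:-→d13:-→d14:-→d15:-→d16:H0→d17:-→d18:-→d19:-→d20:-→d21:-→d22:-→d23:H2→d24:H4  best=H4
  ? 8.243.208.6  path d0:-→d1:-→d2:-→d3:-→d4:-→d5:-→d6:-→d7:-→d8:-→d9:-→d10:-→d11:-→d12:-→d13:-→d14:-→d15:-→d16:H0→d17:-→d18:-→d19:-→d20:-→d21:-→d22:-→d23:H2→d24:H4  best=H4
  add 0.0.0.0/0 -> H2 at depth 0
  add 8.243.208.0/20 -> H0 at depth 20
  del 0.0.0.0/0 (clear depth 0)
  del 8.243.208.0/23 (clear depth 23)
  add 8.243.208.0/24 -> H4 at depth 24

== LOOKUPS ==
["H1","H1","no-route","H4","H2","H3","H4","H3","H4","H3","H2","H4","H4","H4","H4","H4"]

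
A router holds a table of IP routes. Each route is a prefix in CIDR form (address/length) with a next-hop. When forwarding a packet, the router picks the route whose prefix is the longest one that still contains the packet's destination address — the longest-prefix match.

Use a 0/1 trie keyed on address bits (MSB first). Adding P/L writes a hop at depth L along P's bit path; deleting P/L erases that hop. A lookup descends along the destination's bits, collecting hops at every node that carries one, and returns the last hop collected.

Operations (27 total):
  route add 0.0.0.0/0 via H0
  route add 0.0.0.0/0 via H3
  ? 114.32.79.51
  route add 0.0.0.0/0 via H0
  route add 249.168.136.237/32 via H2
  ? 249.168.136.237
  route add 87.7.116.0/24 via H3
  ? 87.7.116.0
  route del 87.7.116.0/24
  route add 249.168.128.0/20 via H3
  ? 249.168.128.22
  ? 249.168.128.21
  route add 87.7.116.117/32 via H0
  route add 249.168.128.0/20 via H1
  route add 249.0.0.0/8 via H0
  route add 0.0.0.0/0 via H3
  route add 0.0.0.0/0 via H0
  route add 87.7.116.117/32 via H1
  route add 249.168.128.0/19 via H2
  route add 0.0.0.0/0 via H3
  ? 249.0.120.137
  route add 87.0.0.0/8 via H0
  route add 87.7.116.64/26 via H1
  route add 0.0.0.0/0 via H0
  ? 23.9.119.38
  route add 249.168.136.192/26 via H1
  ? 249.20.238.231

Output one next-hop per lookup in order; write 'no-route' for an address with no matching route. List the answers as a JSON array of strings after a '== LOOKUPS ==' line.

Trace:
  + 0.0.0.0/0 (H0) depth=0
  + 0.0.0.0/0 (H3) depth=0
  Q 114.32.79.51: descend ε ; hops seen [H3] ; pick H3
  + 0.0.0.0/0 (H0) depth=0
  + 249.168.136.237/32 (H2) depth=32
  Q 249.168.136.237: descend 11111001101010001000100011101101 ; hops seen [H0,H2] ; pick H2
  + 87.7.116.0/24 (H3) depth=24
  Q 87.7.116.0: descend 010101110000011101110100 ; hops seen [H0,H3] ; pick H3
  del 87.7.116.0/24 (clear depth 24)
  + 249.168.128.0/20 (H3) depth=20
  Q 249.168.128.22: descend 11111001101010001000 ; hops seen [H0,H3] ; pick H3
  Q 249.168.128.21: descend 11111001101010001000 ; hops seen [H0,H3] ; pick H3
  + 87.7.116.117/32 (H0) depth=32
  + 249.168.128.0/20 (H1) depth=20
  + 249.0.0.0/8 (H0) depth=8
  + 0.0.0.0/0 (H3) depth=0
  + 0.0.0.0/0 (H0) depth=0
  + 87.7.116.117/32 (H1) depth=32
  + 249.168.128.0/19 (H2) depth=19
  + 0.0.0.0/0 (H3) depth=0
  Q 249.0.120.137: descend 11111001 ; hops seen [H3,H0] ; pick H0
  + 87.0.0.0/8 (H0) depth=8
  + 87.7.116.64/26 (H1) depth=26
  + 0.0.0.0/0 (H0) depth=0
  Q 23.9.119.38: descend 0 ; hops seen [H0] ; pick H0
  + 249.168.136.192/26 (H1) depth=26
  Q 249.20.238.231: descend 11111001 ; hops seen [H0,H0] ; pick H0

== LOOKUPS ==
["H3","H2","H3","H3","H3","H0","H0","H0"]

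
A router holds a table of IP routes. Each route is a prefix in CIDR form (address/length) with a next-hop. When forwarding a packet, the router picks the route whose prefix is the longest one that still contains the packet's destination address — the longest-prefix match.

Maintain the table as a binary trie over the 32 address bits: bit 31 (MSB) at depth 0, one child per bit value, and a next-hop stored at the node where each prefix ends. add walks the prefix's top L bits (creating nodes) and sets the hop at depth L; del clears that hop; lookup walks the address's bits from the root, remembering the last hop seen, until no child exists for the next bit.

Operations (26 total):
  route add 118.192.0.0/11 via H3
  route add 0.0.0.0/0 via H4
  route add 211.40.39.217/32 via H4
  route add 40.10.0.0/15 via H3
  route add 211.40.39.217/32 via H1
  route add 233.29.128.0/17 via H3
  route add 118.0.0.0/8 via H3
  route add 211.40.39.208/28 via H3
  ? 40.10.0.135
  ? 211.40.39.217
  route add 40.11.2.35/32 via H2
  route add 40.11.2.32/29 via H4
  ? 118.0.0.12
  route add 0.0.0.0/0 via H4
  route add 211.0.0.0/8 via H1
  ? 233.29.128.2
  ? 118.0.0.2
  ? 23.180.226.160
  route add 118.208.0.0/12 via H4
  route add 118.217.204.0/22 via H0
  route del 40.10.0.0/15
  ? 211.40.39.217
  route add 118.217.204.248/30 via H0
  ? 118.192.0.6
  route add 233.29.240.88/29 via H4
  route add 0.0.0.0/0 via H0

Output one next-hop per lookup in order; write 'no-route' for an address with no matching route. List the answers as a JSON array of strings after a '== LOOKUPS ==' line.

Process each operation:
  + 118.192.0.0/11 (H3) depth=11
  + 0.0.0.0/0 (H4) depth=0
  + 211.40.39.217/32 (H4) depth=32
  + 40.10.0.0/15 (H3) depth=15
  + 211.40.39.217/32 (H1) depth=32
  + 233.29.128.0/17 (H3) depth=17
  + 118.0.0.0/8 (H3) depth=8
  + 211.40.39.208/28 (H3) depth=28
  Q 40.10.0.135: descend 001010000000101 ; hops seen [H4,H3] ; pick H3
  Q 211.40.39.217: descend 11010011001010000010011111011001 ; hops seen [H4,H3,H1] ; pick H1
  + 40.11.2.35/32 (H2) depth=32
  + 40.11.2.32/29 (H4) depth=29
  Q 118.0.0.12: descend 01110110 ; hops seen [H4,H3] ; pick H3
  + 0.0.0.0/0 (H4) depth=0
  + 211.0.0.0/8 (H1) depth=8
  Q 233.29.128.2: descend 11101001000111011 ; hops seen [H4,H3] ; pick H3
  Q 118.0.0.2: descend 01110110 ; hops seen [H4,H3] ; pick H3
  Q 23.180.226.160: descend 00 ; hops seen [H4] ; pick H4
  + 118.208.0.0/12 (H4) depth=12
  + 118.217.204.0/22 (H0) depth=22
  - 40.10.0.0/15 clear@15
  Q 211.40.39.217: descend 11010011001010000010011111011001 ; hops seen [H4,H1,H3,H1] ; pick H1
  + 118.217.204.248/30 (H0) depth=30
  Q 118.192.0.6: descend 01110110110 ; hops seen [H4,H3,H3] ; pick H3
  + 233.29.240.88/29 (H4) depth=29
  + 0.0.0.0/0 (H0) depth=0

== LOOKUPS ==
["H3","H1","H3","H3","H3","H4","H1","H3"]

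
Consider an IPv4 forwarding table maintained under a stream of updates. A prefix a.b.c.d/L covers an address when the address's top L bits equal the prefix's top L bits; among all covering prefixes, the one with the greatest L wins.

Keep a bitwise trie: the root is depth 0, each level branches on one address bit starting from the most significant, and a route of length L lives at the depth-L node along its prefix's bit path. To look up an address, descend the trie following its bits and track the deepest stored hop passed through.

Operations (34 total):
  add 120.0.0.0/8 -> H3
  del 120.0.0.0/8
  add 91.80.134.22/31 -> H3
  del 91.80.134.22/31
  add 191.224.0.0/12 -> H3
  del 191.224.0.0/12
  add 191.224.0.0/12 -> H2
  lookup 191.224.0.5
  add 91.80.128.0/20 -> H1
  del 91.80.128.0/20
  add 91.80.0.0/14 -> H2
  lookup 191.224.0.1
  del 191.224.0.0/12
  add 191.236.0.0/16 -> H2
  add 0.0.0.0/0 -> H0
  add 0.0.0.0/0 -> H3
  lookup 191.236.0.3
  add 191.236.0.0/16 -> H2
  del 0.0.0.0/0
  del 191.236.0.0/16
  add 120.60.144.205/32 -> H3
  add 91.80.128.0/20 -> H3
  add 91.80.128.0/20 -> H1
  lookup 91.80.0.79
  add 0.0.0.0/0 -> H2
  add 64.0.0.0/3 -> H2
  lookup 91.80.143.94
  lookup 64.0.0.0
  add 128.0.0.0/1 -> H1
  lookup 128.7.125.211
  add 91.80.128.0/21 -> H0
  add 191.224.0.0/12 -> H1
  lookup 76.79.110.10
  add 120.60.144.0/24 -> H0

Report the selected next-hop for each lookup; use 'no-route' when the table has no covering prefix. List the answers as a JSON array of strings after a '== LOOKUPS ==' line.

Trace:
  add 120.0.0.0/8 -> H3 at depth 8
  - 120.0.0.0/8 clear@8
  add 91.80.134.22/31 -> H3 at depth 31
  - 91.80.134.22/31 clear@31
  add 191.224.0.0/12 -> H3 at depth 12
  - 191.224.0.0/12 clear@12
  add 191.224.0.0/12 -> H2 at depth 12
  ? 191.224.0.5  path d0:-→d1:-→d2:-→d3:-→d4:-→d5:-→d6:-→d7:-→d8:-→d9:-→d10:-→d11:-→d12:H2  best=H2
  add 91.80.128.0/20 -> H1 at depth 20
  - 91.80.128.0/20 clear@20
  add 91.80.0.0/14 -> H2 at depth 14
  ? 191.224.0.1  path d0:-→d1:-→d2:-→d3:-→d4:-→d5:-→d6:-→d7:-→d8:-→d9:-→d10:-→d11:-→d12:H2  best=H2
  - 191.224.0.0/12 clear@12
  add 191.236.0.0/16 -> H2 at depth 16
  add 0.0.0.0/0 -> H0 at depth 0
  add 0.0.0.0/0 -> H3 at depth 0
  ? 191.236.0.3  path d0:H3→d1:-→d2:-→d3:-→d4:-→d5:-→d6:-→d7:-→d8:-→d9:-→d10:-→d11:-→d12:-→d13:-→d14:-→d15:-→d16:H2  best=H2
  add 191.236.0.0/16 -> H2 at depth 16
  - 0.0.0.0/0 clear@0
  - 191.236.0.0/16 clear@16
  add 120.60.144.205/32 -> H3 at depth 32
  add 91.80.128.0/20 -> H3 at depth 20
  add 91.80.128.0/20 -> H1 at depth 20
  ? 91.80.0.79  path d0:-→d1:-→d2:-→d3:-→d4:-→d5:-→d6:-→d7:-→d8:-→d9:-→d10:-→d11:-→d12:-→d13:-→d14:H2→d15:-→d16:-  best=H2
  add 0.0.0.0/0 -> H2 at depth 0
  add 64.0.0.0/3 -> H2 at depth 3
  ? 91.80.143.94  path d0:H2→d1:-→d2:-→d3:H2→d4:-→d5:-→d6:-→d7:-→d8:-→d9:-→d10:-→d11:-→d12:-→d13:-→d14:H2→d15:-→d16:-→d17:-→d18:-→d19:-→d20:H1  best=H1
  ? 64.0.0.0  path d0:H2→d1:-→d2:-→d3:H2  best=H2
  add 128.0.0.0/1 -> H1 at depth 1
  ? 128.7.125.211  path d0:H2→d1:H1→d2:-  best=H1
  add 91.80.128.0/21 -> H0 at depth 21
  add 191.224.0.0/12 -> H1 at depth 12
  ? 76.79.110.10  path d0:H2→d1:-→d2:-→d3:H2  best=H2
  add 120.60.144.0/24 -> H0 at depth 24

== LOOKUPS ==
["H2","H2","H2","H2","H1","H2","H1","H2"]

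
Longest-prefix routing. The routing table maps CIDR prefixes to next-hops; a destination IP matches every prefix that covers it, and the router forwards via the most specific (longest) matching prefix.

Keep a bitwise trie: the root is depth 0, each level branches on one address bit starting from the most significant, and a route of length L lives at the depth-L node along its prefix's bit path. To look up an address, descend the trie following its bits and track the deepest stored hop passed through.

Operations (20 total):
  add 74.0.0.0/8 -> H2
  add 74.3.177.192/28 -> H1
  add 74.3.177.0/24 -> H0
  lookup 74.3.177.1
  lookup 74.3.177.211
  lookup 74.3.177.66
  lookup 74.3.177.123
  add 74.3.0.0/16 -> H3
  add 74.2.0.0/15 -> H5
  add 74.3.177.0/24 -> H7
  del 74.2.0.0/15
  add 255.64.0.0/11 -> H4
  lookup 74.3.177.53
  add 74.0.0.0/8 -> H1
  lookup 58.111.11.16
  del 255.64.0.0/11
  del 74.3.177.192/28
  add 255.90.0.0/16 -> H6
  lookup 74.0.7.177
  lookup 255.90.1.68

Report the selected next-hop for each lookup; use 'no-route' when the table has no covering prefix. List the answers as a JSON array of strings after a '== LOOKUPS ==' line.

Process each operation:
  + 74.0.0.0/8 (H2) depth=8
  + 74.3.177.192/28 (H1) depth=28
  + 74.3.177.0/24 (H0) depth=24
  lookup 74.3.177.1: bits 010010100000001110110001 walk d0:-→d1:-→d2:-→d3:-→d4:-→d5:-→d6:-→d7:-→d8:H2→d9:-→d10:-→d11:-→d12:-→d13:-→d14:-→d15:-→d16:-→d17:-→d18:-→d19:-→d20:-→d21:-→d22:-→d23:-→d24:H0 -> H0
  lookup 74.3.177.211: bits 010010100000001110110001110 walk d0:-→d1:-→d2:-→d3:-→d4:-→d5:-→d6:-→d7:-→d8:H2→d9:-→d10:-→d11:-→d12:-→d13:-→d14:-→d15:-→d16:-→d17:-→d18:-→d19:-→d20:-→d21:-→d22:-→d23:-→d24:H0→d25:-→d26:-→d27:- -> H0
  lookup 74.3.177.66: bits 010010100000001110110001 walk d0:-→d1:-→d2:-→d3:-→d4:-→d5:-→d6:-→d7:-→d8:H2→d9:-→d10:-→d11:-→d12:-→d13:-→d14:-→d15:-→d16:-→d17:-→d18:-→d19:-→d20:-→d21:-→d22:-→d23:-→d24:H0 -> H0
  lookup 74.3.177.123: bits 010010100000001110110001 walk d0:-→d1:-→d2:-→d3:-→d4:-→d5:-→d6:-→d7:-→d8:H2→d9:-→d10:-→d11:-→d12:-→d13:-→d14:-→d15:-→d16:-→d17:-→d18:-→d19:-→d20:-→d21:-→d22:-→d23:-→d24:H0 -> H0
  + 74.3.0.0/16 (H3) depth=16
  + 74.2.0.0/15 (H5) depth=15
  + 74.3.177.0/24 (H7) depth=24
  - 74.2.0.0/15 clear@15
  + 255.64.0.0/11 (H4) depth=11
  lookup 74.3.177.53: bits 010010100000001110110001 walk d0:-→d1:-→d2:-→d3:-→d4:-→d5:-→d6:-→d7:-→d8:H2→d9:-→d10:-→d11:-→d12:-→d13:-→d14:-→d15:-→d16:H3→d17:-→d18:-→d19:-→d20:-→d21:-→d22:-→d23:-→d24:H7 -> H7
  + 74.0.0.0/8 (H1) depth=8
  lookup 58.111.11.16: bits 0 walk d0:-→d1:- -> no-route
  - 255.64.0.0/11 clear@11
  - 74.3.177.192/28 clear@28
  + 255.90.0.0/16 (H6) depth=16
  lookup 74.0.7.177: bits 01001010000000 walk d0:-→d1:-→d2:-→d3:-→d4:-→d5:-→d6:-→d7:-→d8:H1→d9:-→d10:-→d11:-→d12:-→d13:-→d14:- -> H1
  lookup 255.90.1.68: bits 1111111101011010 walk d0:-→d1:-→d2:-→d3:-→d4:-→d5:-→d6:-→d7:-→d8:-→d9:-→d10:-→d11:-→d12:-→d13:-→d14:-→d15:-→d16:H6 -> H6

== LOOKUPS ==
["H0","H0","H0","H0","H7","no-route","H1","H6"]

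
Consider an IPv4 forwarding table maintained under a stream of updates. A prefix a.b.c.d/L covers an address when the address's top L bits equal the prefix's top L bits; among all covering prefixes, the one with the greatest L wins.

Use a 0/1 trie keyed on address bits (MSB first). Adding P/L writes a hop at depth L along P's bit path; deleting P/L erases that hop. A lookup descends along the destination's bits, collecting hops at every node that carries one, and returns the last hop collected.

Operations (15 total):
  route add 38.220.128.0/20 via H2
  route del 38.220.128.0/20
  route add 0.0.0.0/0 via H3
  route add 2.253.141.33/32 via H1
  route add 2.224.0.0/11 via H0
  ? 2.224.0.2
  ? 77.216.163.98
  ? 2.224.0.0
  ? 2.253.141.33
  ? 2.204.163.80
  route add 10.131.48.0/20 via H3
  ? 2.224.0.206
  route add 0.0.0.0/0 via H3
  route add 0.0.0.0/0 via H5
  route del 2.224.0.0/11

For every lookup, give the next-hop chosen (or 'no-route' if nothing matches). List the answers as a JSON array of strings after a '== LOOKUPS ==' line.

Trace:
  + 38.220.128.0/20 (H2) depth=20
  del 38.220.128.0/20 (clear depth 20)
  + 0.0.0.0/0 (H3) depth=0
  + 2.253.141.33/32 (H1) depth=32
  + 2.224.0.0/11 (H0) depth=11
  Q 2.224.0.2: descend 00000010111 ; hops seen [H3,H0] ; pick H0
  Q 77.216.163.98: descend 0 ; hops seen [H3] ; pick H3
  Q 2.224.0.0: descend 00000010111 ; hops seen [H3,H0] ; pick H0
  Q 2.253.141.33: descend 00000010111111011000110100100001 ; hops seen [H3,H0,H1] ; pick H1
  Q 2.204.163.80: descend 0000001011 ; hops seen [H3] ; pick H3
  + 10.131.48.0/20 (H3) depth=20
  Q 2.224.0.206: descend 00000010111 ; hops seen [H3,H0] ; pick H0
  + 0.0.0.0/0 (H3) depth=0
  + 0.0.0.0/0 (H5) depth=0
  del 2.224.0.0/11 (clear depth 11)

== LOOKUPS ==
["H0","H3","H0","H1","H3","H0"]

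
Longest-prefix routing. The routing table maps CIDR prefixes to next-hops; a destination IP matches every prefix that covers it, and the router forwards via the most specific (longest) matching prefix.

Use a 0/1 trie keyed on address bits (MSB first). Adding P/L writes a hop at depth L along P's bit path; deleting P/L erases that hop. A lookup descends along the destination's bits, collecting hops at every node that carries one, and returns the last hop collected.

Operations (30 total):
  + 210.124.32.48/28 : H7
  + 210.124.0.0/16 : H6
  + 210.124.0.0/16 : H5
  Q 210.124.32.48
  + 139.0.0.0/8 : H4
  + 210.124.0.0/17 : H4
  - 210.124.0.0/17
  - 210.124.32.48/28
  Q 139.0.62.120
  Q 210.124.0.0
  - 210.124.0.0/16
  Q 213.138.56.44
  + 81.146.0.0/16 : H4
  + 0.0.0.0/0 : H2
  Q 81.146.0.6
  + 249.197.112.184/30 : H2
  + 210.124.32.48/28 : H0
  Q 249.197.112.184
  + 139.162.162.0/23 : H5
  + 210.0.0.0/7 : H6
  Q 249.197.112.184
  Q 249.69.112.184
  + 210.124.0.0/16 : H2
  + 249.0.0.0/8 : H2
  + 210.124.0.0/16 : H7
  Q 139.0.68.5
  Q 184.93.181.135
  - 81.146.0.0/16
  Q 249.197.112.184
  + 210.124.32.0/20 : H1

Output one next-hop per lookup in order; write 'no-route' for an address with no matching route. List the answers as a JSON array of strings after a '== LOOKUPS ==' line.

Apply in order:
  + 210.124.32.48/28 (H7) depth=28
  + 210.124.0.0/16 (H6) depth=16
  + 210.124.0.0/16 (H5) depth=16
  ? 210.124.32.48  path d0:-→d1:-→d2:-→d3:-→d4:-→d5:-→d6:-→d7:-→d8:-→d9:-→d10:-→d11:-→d12:-→d13:-→d14:-→d15:-→d16:H5→d17:-→d18:-→d19:-→d20:-→d21:-→d22:-→d23:-→d24:-→d25:-→d26:-→d27:-→d28:H7  best=H7
  + 139.0.0.0/8 (H4) depth=8
  + 210.124.0.0/17 (H4) depth=17
  del 210.124.0.0/17 (clear depth 17)
  del 210.124.32.48/28 (clear depth 28)
  ? 139.0.62.120  path d0:-→d1:-→d2:-→d3:-→d4:-→d5:-→d6:-→d7:-→d8:H4  best=H4
  ? 210.124.0.0  path d0:-→d1:-→d2:-→d3:-→d4:-→d5:-→d6:-→d7:-→d8:-→d9:-→d10:-→d11:-→d12:-→d13:-→d14:-→d15:-→d16:H5→d17:-→d18:-  best=H5
  del 210.124.0.0/16 (clear depth 16)
  ? 213.138.56.44  path d0:-→d1:-→d2:-→d3:-→d4:-→d5:-  best=no-route
  + 81.146.0.0/16 (H4) depth=16
  + 0.0.0.0/0 (H2) depth=0
  ? 81.146.0.6  path d0:H2→d1:-→d2:-→d3:-→d4:-→d5:-→d6:-→d7:-→d8:-→d9:-→d10:-→d11:-→d12:-→d13:-→d14:-→d15:-→d16:H4  best=H4
  + 249.197.112.184/30 (H2) depth=30
  + 210.124.32.48/28 (H0) depth=28
  ? 249.197.112.184  path d0:H2→d1:-→d2:-→d3:-→d4:-→d5:-→d6:-→d7:-→d8:-→d9:-→d10:-→d11:-→d12:-→d13:-→d14:-→d15:-→d16:-→d17:-→d18:-→d19:-→d20:-→d21:-→d22:-→d23:-→d24:-→d25:-→d26:-→d27:-→d28:-→d29:-→d30:H2  best=H2
  + 139.162.162.0/23 (H5) depth=23
  + 210.0.0.0/7 (H6) depth=7
  ? 249.197.112.184  path d0:H2→d1:-→d2:-→d3:-→d4:-→d5:-→d6:-→d7:-→d8:-→d9:-→d10:-→d11:-→d12:-→d13:-→d14:-→d15:-→d16:-→d17:-→d18:-→d19:-→d20:-→d21:-→d22:-→d23:-→d24:-→d25:-→d26:-→d27:-→d28:-→d29:-→d30:H2  best=H2
  ? 249.69.112.184  path d0:H2→d1:-→d2:-→d3:-→d4:-→d5:-→d6:-→d7:-→d8:-  best=H2
  + 210.124.0.0/16 (H2) depth=16
  + 249.0.0.0/8 (H2) depth=8
  + 210.124.0.0/16 (H7) depth=16
  ? 139.0.68.5  path d0:H2→d1:-→d2:-→d3:-→d4:-→d5:-→d6:-→d7:-→d8:H4  best=H4
  ? 184.93.181.135  path d0:H2→d1:-→d2:-  best=H2
  del 81.146.0.0/16 (clear depth 16)
  ? 249.197.112.184  path d0:H2→d1:-→d2:-→d3:-→d4:-→d5:-→d6:-→d7:-→d8:H2→d9:-→d10:-→d11:-→d12:-→d13:-→d14:-→d15:-→d16:-→d17:-→d18:-→d19:-→d20:-→d21:-→d22:-→d23:-→d24:-→d25:-→d26:-→d27:-→d28:-→d29:-→d30:H2  best=H2
  + 210.124.32.0/20 (H1) depth=20

== LOOKUPS ==
["H7","H4","H5","no-route","H4","H2","H2","H2","H4","H2","H2"]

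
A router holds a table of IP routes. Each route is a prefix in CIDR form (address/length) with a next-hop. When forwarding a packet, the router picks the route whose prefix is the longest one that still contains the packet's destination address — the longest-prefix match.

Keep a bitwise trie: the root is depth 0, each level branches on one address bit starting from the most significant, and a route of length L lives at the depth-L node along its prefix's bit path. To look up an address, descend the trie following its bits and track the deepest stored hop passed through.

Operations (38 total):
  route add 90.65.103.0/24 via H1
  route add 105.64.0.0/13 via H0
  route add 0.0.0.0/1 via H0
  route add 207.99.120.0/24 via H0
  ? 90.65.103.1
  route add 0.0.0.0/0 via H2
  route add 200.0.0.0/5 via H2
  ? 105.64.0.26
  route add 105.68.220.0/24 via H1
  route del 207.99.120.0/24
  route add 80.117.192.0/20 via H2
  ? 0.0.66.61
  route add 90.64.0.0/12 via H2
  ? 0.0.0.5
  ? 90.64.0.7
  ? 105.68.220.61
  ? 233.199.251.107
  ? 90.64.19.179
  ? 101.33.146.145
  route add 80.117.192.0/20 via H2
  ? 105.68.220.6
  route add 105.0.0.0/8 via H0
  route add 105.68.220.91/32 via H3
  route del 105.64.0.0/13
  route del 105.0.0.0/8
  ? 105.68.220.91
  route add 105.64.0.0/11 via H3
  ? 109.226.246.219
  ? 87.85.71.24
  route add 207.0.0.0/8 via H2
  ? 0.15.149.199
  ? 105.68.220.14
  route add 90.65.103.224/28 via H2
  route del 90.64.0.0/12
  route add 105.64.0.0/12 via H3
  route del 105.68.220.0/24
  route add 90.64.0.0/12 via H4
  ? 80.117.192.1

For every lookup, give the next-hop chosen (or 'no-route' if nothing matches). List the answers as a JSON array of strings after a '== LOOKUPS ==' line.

Trace:
  add 90.65.103.0/24 -> H1 at depth 24
  add 105.64.0.0/13 -> H0 at depth 13
  add 0.0.0.0/1 -> H0 at depth 1
  add 207.99.120.0/24 -> H0 at depth 24
  lookup 90.65.103.1: bits 010110100100000101100111 walk d0:-→d1:H0→d2:-→d3:-→d4:-→d5:-→d6:-→d7:-→d8:-→d9:-→d10:-→d11:-→d12:-→d13:-→d14:-→d15:-→d16:-→d17:-→d18:-→d19:-→d20:-→d21:-→d22:-→d23:-→d24:H1 -> H1
  add 0.0.0.0/0 -> H2 at depth 0
  add 200.0.0.0/5 -> H2 at depth 5
  lookup 105.64.0.26: bits 0110100101000 walk d0:H2→d1:H0→d2:-→d3:-→d4:-→d5:-→d6:-→d7:-→d8:-→d9:-→d10:-→d11:-→d12:-→d13:H0 -> H0
  add 105.68.220.0/24 -> H1 at depth 24
  - 207.99.120.0/24 clear@24
  add 80.117.192.0/20 -> H2 at depth 20
  lookup 0.0.66.61: bits 0 walk d0:H2→d1:H0 -> H0
  add 90.64.0.0/12 -> H2 at depth 12
  lookup 0.0.0.5: bits 0 walk d0:H2→d1:H0 -> H0
  lookup 90.64.0.7: bits 010110100100000 walk d0:H2→d1:H0→d2:-→d3:-→d4:-→d5:-→d6:-→d7:-→d8:-→d9:-→d10:-→d11:-→d12:H2→d13:-→d14:-→d15:- -> H2
  lookup 105.68.220.61: bits 011010010100010011011100 walk d0:H2→d1:H0→d2:-→d3:-→d4:-→d5:-→d6:-→d7:-→d8:-→d9:-→d10:-→d11:-→d12:-→d13:H0→d14:-→d15:-→d16:-→d17:-→d18:-→d19:-→d20:-→d21:-→d22:-→d23:-→d24:H1 -> H1
  lookup 233.199.251.107: bits 11 walk d0:H2→d1:-→d2:- -> H2
  lookup 90.64.19.179: bits 010110100100000 walk d0:H2→d1:H0→d2:-→d3:-→d4:-→d5:-→d6:-→d7:-→d8:-→d9:-→d10:-→d11:-→d12:H2→d13:-→d14:-→d15:- -> H2
  lookup 101.33.146.145: bits 0110 walk d0:H2→d1:H0→d2:-→d3:-→d4:- -> H0
  add 80.117.192.0/20 -> H2 at depth 20
  lookup 105.68.220.6: bits 011010010100010011011100 walk d0:H2→d1:H0→d2:-→d3:-→d4:-→d5:-→d6:-→d7:-→d8:-→d9:-→d10:-→d11:-→d12:-→d13:H0→d14:-→d15:-→d16:-→d17:-→d18:-→d19:-→d20:-→d21:-→d22:-→d23:-→d24:H1 -> H1
  add 105.0.0.0/8 -> H0 at depth 8
  add 105.68.220.91/32 -> H3 at depth 32
  - 105.64.0.0/13 clear@13
  - 105.0.0.0/8 clear@8
  lookup 105.68.220.91: bits 01101001010001001101110001011011 walk d0:H2→d1:H0→d2:-→d3:-→d4:-→d5:-→d6:-→d7:-→d8:-→d9:-→d10:-→d11:-→d12:-→d13:-→d14:-→d15:-→d16:-→d17:-→d18:-→d19:-→d20:-→d21:-→d22:-→d23:-→d24:H1→d25:-→d26:-→d27:-→d28:-→d29:-→d30:-→d31:-→d32:H3 -> H3
  add 105.64.0.0/11 -> H3 at depth 11
  lookup 109.226.246.219: bits 01101 walk d0:H2→d1:H0→d2:-→d3:-→d4:-→d5:- -> H0
  lookup 87.85.71.24: bits 01010 walk d0:H2→d1:H0→d2:-→d3:-→d4:-→d5:- -> H0
  add 207.0.0.0/8 -> H2 at depth 8
  lookup 0.15.149.199: bits 0 walk d0:H2→d1:H0 -> H0
  lookup 105.68.220.14: bits 0110100101000100110111000 walk d0:H2→d1:H0→d2:-→d3:-→d4:-→d5:-→d6:-→d7:-→d8:-→d9:-→d10:-→d11:H3→d12:-→d13:-→d14:-→d15:-→d16:-→d17:-→d18:-→d19:-→d20:-→d21:-→d22:-→d23:-→d24:H1→d25:- -> H1
  add 90.65.103.224/28 -> H2 at depth 28
  - 90.64.0.0/12 clear@12
  add 105.64.0.0/12 -> H3 at depth 12
  - 105.68.220.0/24 clear@24
  add 90.64.0.0/12 -> H4 at depth 12
  lookup 80.117.192.1: bits 01010000011101011100 walk d0:H2→d1:H0→d2:-→d3:-→d4:-→d5:-→d6:-→d7:-→d8:-→d9:-→d10:-→d11:-→d12:-→d13:-→d14:-→d15:-→d16:-→d17:-→d18:-→d19:-→d20:H2 -> H2

== LOOKUPS ==
["H1","H0","H0","H0","H2","H1","H2","H2","H0","H1","H3","H0","H0","H0","H1","H2"]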